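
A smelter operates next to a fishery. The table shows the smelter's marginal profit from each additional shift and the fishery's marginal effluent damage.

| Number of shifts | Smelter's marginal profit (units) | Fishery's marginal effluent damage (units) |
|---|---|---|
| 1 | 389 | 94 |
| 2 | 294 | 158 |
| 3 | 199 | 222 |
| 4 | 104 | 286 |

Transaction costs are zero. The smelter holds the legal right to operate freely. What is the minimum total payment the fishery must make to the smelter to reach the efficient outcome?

303

Left alone the smelter would choose level 4 (marginal profit stays positive).
Efficient level: k* = 2 (marginal profit ≥ marginal effluent damage through 2).
The fishery must at least cover the smelter's forgone profit from cutting 4→2: 199 + 104 = 303.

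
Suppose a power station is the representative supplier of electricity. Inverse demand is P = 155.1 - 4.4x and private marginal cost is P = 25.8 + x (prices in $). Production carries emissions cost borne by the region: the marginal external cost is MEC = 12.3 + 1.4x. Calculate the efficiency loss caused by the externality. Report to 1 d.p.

Market equilibrium (private): 25.8 + x = 155.1 - 4.4x → x_m = 23.9444.
Social marginal cost = private MC + MEC = 38.1 + 2.4x.
Set SMC = demand: 38.1 + 2.4x = 155.1 - 4.4x → x* = 17.2059.
The welfare-loss triangle has base |x_m − x*| and height MEC(x_m) (the vertical gap between SMC and demand is zero at x* and MEC at x_m).
DWL = ½ × 6.7385 × 45.8222 = 154.3864.

DWL = $154.4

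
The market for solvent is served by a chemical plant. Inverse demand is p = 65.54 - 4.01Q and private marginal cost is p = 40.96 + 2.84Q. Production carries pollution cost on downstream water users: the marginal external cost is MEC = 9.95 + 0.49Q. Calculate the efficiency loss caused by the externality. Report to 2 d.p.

DWL = 9.34

Market equilibrium (private): 40.96 + 2.84Q = 65.54 - 4.01Q → Q_m = 3.5883.
Social marginal cost = private MC + MEC = 50.91 + 3.33Q.
Set SMC = demand: 50.91 + 3.33Q = 65.54 - 4.01Q → Q* = 1.9932.
The loss is the area between SMC and demand from Q* to Q_m; with linear curves that's a triangle of height MEC(Q_m).
DWL = ½ × 1.5951 × 11.7083 = 9.3380.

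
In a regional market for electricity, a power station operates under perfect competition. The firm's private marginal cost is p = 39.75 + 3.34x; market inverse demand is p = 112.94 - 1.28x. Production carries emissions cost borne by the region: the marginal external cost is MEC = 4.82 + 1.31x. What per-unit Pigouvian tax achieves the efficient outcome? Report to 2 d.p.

tax = 19.92 per unit

Social marginal cost = private MC + MEC = 44.57 + 4.65x.
Set SMC = demand: 44.57 + 4.65x = 112.94 - 1.28x → x* = 11.5295.
The Pigouvian tax equals MEC at x*: 4.82 + 1.31×11.5295 = 19.9236.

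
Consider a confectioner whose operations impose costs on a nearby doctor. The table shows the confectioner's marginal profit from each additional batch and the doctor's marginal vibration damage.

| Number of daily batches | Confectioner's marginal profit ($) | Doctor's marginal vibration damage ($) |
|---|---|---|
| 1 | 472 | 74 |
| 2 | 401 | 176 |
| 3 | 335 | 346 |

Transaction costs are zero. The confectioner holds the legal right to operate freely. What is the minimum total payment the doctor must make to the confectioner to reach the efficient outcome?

$335

Left alone the confectioner would choose level 3 (marginal profit stays positive).
Efficient level: k* = 2 (marginal profit ≥ marginal vibration damage through 2).
The doctor must at least cover the confectioner's forgone profit from cutting 3→2: 335 = 335.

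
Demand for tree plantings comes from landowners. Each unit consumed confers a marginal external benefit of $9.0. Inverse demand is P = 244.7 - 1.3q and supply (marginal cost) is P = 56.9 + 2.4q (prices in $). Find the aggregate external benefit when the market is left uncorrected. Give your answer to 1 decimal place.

Market equilibrium (private): 56.9 + 2.4q = 244.7 - 1.3q → q_m = 50.7568.
Total external benefit = MEB × q_m = 9.0 × 50.7568 = 456.8112.

$456.8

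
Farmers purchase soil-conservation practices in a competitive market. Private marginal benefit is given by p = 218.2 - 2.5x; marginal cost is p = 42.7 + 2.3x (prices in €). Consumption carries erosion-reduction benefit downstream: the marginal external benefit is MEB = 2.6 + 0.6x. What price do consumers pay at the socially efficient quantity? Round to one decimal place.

P = €112.2

Social marginal benefit = demand + MEB = 220.8 - 1.9x.
Set SMB = MC: 220.8 - 1.9x = 42.7 + 2.3x → x* = 42.4048.
Consumer price on the demand curve at x*: 218.2 − 2.5×42.4048 = 112.1880.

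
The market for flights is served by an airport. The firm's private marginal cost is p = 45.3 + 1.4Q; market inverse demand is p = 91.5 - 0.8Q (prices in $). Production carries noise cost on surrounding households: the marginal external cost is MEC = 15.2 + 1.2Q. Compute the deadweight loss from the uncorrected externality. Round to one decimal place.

DWL = $240.0

Market equilibrium (private): 45.3 + 1.4Q = 91.5 - 0.8Q → Q_m = 21.0000.
Social marginal cost = private MC + MEC = 60.5 + 2.6Q.
Set SMC = demand: 60.5 + 2.6Q = 91.5 - 0.8Q → Q* = 9.1176.
Between Q* and Q_m the wedge SMC − demand runs linearly from 0 to MEC(Q_m), so the loss is a triangle.
DWL = ½ × 11.8824 × 40.4000 = 240.0245.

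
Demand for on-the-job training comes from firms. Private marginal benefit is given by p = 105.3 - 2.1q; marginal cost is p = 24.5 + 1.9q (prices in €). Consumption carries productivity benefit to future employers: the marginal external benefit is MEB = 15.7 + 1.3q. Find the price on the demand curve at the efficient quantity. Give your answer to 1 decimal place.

P = €30.2

Social marginal benefit = demand + MEB = 121.0 - 0.8q.
Set SMB = MC: 121.0 - 0.8q = 24.5 + 1.9q → q* = 35.7407.
Consumer price on the demand curve at q*: 105.3 − 2.1×35.7407 = 30.2445.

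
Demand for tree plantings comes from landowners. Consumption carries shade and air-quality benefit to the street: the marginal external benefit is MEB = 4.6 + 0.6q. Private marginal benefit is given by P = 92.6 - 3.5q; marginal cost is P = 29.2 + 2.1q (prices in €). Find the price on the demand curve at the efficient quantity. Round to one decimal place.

Social marginal benefit = demand + MEB = 97.2 - 2.9q.
Set SMB = MC: 97.2 - 2.9q = 29.2 + 2.1q → q* = 13.6000.
Consumer price on the demand curve at q*: 92.6 − 3.5×13.6000 = 45.0000.

P = €45.0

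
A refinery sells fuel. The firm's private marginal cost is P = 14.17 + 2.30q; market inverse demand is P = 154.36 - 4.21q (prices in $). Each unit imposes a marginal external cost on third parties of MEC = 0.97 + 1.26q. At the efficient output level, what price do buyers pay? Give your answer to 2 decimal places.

Social marginal cost = private MC + MEC = 15.14 + 3.56q.
Set SMC = demand: 15.14 + 3.56q = 154.36 - 4.21q → q* = 17.9176.
Consumer price on the demand curve at q*: 154.36 − 4.21×17.9176 = 78.9269.

P = $78.93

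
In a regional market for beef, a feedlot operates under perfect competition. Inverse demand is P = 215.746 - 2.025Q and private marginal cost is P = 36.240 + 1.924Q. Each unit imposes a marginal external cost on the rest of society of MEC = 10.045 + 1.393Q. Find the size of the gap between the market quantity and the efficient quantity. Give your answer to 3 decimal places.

13.734 units

Market equilibrium (private): 36.240 + 1.924Q = 215.746 - 2.025Q → Q_m = 45.4561.
Social marginal cost = private MC + MEC = 46.285 + 3.317Q.
Set SMC = demand: 46.285 + 3.317Q = 215.746 - 2.025Q → Q* = 31.7224.
Gap = |45.4561 − 31.7224| = 13.7337.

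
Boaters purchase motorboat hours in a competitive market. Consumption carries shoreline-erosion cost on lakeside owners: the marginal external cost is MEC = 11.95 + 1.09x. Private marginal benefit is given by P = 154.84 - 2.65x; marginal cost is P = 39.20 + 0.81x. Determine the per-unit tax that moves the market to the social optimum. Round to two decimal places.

Social marginal benefit = demand − MEC = 142.89 - 3.74x.
Set SMB = MC: 142.89 - 3.74x = 39.20 + 0.81x → x* = 22.7890.
The Pigouvian tax equals MEC at x*: 11.95 + 1.09×22.7890 = 36.7900.

tax = 36.79 per unit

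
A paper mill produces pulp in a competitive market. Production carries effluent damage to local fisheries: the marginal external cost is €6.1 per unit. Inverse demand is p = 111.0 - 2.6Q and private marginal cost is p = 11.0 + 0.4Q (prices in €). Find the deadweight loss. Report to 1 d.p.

Market equilibrium (private): 11.0 + 0.4Q = 111.0 - 2.6Q → Q_m = 33.3333.
Social marginal cost = private MC + MEC = 17.1 + 0.4Q.
Set SMC = demand: 17.1 + 0.4Q = 111.0 - 2.6Q → Q* = 31.3000.
Height of the DWL triangle at Q_m is SMC(Q_m) − demand(Q_m) = MEC(Q_m) = 6.1000.
DWL = ½ × 2.0333 × 6.1000 = 6.2016.

DWL = €6.2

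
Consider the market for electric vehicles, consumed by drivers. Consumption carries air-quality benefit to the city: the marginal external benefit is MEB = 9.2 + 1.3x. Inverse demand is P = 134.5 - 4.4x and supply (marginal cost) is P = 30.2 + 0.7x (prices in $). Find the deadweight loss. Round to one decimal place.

DWL = $168.5

Market equilibrium (private): 30.2 + 0.7x = 134.5 - 4.4x → x_m = 20.4510.
Social marginal benefit = demand + MEB = 143.7 - 3.1x.
Set SMB = MC: 143.7 - 3.1x = 30.2 + 0.7x → x* = 29.8684.
The welfare-loss triangle has base |x_m − x*| and height MEB(x_m) (the vertical gap between SMB and MC is zero at x* and MEB at x_m).
DWL = ½ × 9.4174 × 35.7863 = 168.5070.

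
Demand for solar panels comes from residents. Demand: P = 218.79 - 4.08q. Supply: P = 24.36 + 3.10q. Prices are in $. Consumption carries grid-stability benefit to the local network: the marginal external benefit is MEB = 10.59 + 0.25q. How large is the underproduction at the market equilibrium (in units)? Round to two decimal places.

Market equilibrium (private): 24.36 + 3.10q = 218.79 - 4.08q → q_m = 27.0794.
Social marginal benefit = demand + MEB = 229.38 - 3.83q.
Set SMB = MC: 229.38 - 3.83q = 24.36 + 3.10q → q* = 29.5844.
Gap = |27.0794 − 29.5844| = 2.5050.

2.51 units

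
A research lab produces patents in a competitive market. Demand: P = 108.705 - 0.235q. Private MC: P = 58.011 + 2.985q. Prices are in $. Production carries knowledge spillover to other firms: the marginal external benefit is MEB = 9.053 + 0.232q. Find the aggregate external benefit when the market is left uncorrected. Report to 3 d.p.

Market equilibrium (private): 58.011 + 2.985q = 108.705 - 0.235q → q_m = 15.7435.
Total external benefit = ∫₀^{q_m} (9.053 + 0.232q) dq = 9.053×15.7435 + ½×0.232×15.7435² = 171.2774.

$171.277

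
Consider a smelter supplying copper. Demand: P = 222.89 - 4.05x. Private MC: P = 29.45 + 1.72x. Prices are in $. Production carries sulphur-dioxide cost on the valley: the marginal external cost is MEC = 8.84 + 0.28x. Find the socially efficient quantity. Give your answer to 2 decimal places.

Social marginal cost = private MC + MEC = 38.29 + 2.00x.
Set SMC = demand: 38.29 + 2.00x = 222.89 - 4.05x → x* = 30.5124.

x* = 30.51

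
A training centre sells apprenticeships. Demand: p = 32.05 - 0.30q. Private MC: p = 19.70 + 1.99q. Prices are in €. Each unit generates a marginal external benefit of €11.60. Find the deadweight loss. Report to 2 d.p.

DWL = €29.38

Market equilibrium (private): 19.70 + 1.99q = 32.05 - 0.30q → q_m = 5.3930.
Social marginal cost = private MC − MEB = 8.10 + 1.99q.
Set SMC = demand: 8.10 + 1.99q = 32.05 - 0.30q → q* = 10.4585.
The loss is the area between SMC and demand from q* to q_m; with linear curves that's a triangle of height MEB(q_m).
DWL = ½ × 5.0655 × 11.6000 = 29.3799.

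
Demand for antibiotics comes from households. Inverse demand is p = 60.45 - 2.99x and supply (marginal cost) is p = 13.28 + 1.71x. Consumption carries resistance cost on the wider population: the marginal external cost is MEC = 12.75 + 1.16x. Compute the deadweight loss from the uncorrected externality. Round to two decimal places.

Market equilibrium (private): 13.28 + 1.71x = 60.45 - 2.99x → x_m = 10.0362.
Social marginal benefit = demand − MEC = 47.70 - 4.15x.
Set SMB = MC: 47.70 - 4.15x = 13.28 + 1.71x → x* = 5.8737.
The loss is the area between SMB and MC from x* to x_m; with linear curves that's a triangle of height MEC(x_m).
DWL = ½ × 4.1625 × 24.3920 = 50.7659.

DWL = 50.77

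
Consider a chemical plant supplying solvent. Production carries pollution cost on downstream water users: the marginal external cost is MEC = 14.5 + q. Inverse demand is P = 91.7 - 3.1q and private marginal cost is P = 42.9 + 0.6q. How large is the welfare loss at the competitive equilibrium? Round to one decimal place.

Market equilibrium (private): 42.9 + 0.6q = 91.7 - 3.1q → q_m = 13.1892.
Social marginal cost = private MC + MEC = 57.4 + 1.6q.
Set SMC = demand: 57.4 + 1.6q = 91.7 - 3.1q → q* = 7.2979.
Height of the DWL triangle at q_m is SMC(q_m) − demand(q_m) = MEC(q_m) = 27.6892.
DWL = ½ × 5.8913 × 27.6892 = 81.5627.

DWL = 81.6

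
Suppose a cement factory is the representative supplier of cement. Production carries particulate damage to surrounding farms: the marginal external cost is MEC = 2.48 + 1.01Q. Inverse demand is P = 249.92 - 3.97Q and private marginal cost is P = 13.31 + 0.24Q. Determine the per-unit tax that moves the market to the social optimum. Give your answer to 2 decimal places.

tax = 47.78 per unit

Social marginal cost = private MC + MEC = 15.79 + 1.25Q.
Set SMC = demand: 15.79 + 1.25Q = 249.92 - 3.97Q → Q* = 44.8525.
The Pigouvian tax equals MEC at Q*: 2.48 + 1.01×44.8525 = 47.7810.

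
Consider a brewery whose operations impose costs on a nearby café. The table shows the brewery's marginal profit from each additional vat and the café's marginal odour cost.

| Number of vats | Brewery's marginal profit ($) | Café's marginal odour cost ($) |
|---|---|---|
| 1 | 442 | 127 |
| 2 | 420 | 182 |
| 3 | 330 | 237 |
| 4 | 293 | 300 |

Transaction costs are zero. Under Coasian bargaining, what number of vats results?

Bargaining reaches the level where marginal profit last exceeds marginal odour cost.
That holds through level 3 (330 ≥ 237) but not at 4 (293 < 300).

3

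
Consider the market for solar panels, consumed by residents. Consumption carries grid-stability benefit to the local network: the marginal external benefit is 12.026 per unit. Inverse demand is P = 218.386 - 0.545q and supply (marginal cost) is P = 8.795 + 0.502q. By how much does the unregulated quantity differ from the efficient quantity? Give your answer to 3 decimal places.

Market equilibrium (private): 8.795 + 0.502q = 218.386 - 0.545q → q_m = 200.1824.
Social marginal benefit = demand + MEB = 230.412 - 0.545q.
Set SMB = MC: 230.412 - 0.545q = 8.795 + 0.502q → q* = 211.6686.
Gap = |200.1824 − 211.6686| = 11.4862.

11.486 units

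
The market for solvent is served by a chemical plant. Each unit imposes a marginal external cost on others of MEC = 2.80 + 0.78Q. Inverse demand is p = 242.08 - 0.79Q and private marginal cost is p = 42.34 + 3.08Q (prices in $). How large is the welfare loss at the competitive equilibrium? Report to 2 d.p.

Market equilibrium (private): 42.34 + 3.08Q = 242.08 - 0.79Q → Q_m = 51.6124.
Social marginal cost = private MC + MEC = 45.14 + 3.86Q.
Set SMC = demand: 45.14 + 3.86Q = 242.08 - 0.79Q → Q* = 42.3527.
Height of the DWL triangle at Q_m is SMC(Q_m) − demand(Q_m) = MEC(Q_m) = 43.0577.
DWL = ½ × 9.2597 × 43.0577 = 199.3507.

DWL = $199.35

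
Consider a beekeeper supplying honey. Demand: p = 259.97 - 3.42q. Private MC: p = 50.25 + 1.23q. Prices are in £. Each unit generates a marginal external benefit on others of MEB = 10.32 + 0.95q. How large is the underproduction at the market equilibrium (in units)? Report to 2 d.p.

14.37 units

Market equilibrium (private): 50.25 + 1.23q = 259.97 - 3.42q → q_m = 45.1011.
Social marginal cost = private MC − MEB = 39.93 + 0.28q.
Set SMC = demand: 39.93 + 0.28q = 259.97 - 3.42q → q* = 59.4703.
Gap = |45.1011 − 59.4703| = 14.3692.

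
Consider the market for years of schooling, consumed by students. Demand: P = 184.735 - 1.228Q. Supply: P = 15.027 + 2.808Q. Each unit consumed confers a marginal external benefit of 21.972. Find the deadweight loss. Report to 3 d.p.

DWL = 59.808

Market equilibrium (private): 15.027 + 2.808Q = 184.735 - 1.228Q → Q_m = 42.0486.
Social marginal benefit = demand + MEB = 206.707 - 1.228Q.
Set SMB = MC: 206.707 - 1.228Q = 15.027 + 2.808Q → Q* = 47.4926.
Height of the DWL triangle at Q_m is SMB(Q_m) − MC(Q_m) = MEB(Q_m) = 21.9720.
DWL = ½ × 5.4440 × 21.9720 = 59.8078.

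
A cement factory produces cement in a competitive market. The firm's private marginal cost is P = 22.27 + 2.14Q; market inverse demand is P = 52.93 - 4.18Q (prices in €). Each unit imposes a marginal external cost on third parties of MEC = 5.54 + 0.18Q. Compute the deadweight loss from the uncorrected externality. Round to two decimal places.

Market equilibrium (private): 22.27 + 2.14Q = 52.93 - 4.18Q → Q_m = 4.8513.
Social marginal cost = private MC + MEC = 27.81 + 2.32Q.
Set SMC = demand: 27.81 + 2.32Q = 52.93 - 4.18Q → Q* = 3.8646.
The loss is the area between SMC and demand from Q* to Q_m; with linear curves that's a triangle of height MEC(Q_m).
DWL = ½ × 0.9867 × 6.4132 = 3.1640.

DWL = €3.16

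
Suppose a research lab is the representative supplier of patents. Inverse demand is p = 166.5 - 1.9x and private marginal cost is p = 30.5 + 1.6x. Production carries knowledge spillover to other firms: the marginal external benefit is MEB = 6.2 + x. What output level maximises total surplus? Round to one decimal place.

Social marginal cost = private MC − MEB = 24.3 + 0.6x.
Set SMC = demand: 24.3 + 0.6x = 166.5 - 1.9x → x* = 56.8800.

x* = 56.9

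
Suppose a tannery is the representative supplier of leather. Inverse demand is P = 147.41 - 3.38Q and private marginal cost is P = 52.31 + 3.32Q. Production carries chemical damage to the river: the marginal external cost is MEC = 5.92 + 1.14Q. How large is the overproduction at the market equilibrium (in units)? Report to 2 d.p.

Market equilibrium (private): 52.31 + 3.32Q = 147.41 - 3.38Q → Q_m = 14.1940.
Social marginal cost = private MC + MEC = 58.23 + 4.46Q.
Set SMC = demand: 58.23 + 4.46Q = 147.41 - 3.38Q → Q* = 11.3750.
Gap = |14.1940 − 11.3750| = 2.8190.

2.82 units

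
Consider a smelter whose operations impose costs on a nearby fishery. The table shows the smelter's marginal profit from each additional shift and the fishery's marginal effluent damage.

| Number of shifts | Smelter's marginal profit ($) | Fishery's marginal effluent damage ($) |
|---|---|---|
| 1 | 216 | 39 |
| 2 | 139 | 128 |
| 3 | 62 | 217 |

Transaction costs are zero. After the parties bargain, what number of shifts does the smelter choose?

2

Bargaining reaches the level where marginal profit last exceeds marginal effluent damage.
That holds through level 2 (139 ≥ 128) but not at 3 (62 < 217).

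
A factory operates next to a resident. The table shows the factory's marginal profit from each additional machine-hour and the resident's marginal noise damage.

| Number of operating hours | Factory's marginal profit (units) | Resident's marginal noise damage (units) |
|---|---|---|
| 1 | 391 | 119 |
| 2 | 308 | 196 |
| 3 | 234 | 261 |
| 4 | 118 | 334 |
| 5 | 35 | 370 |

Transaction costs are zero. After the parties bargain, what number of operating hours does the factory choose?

Bargaining reaches the level where marginal profit last exceeds marginal noise damage.
That holds through level 2 (308 ≥ 196) but not at 3 (234 < 261).

2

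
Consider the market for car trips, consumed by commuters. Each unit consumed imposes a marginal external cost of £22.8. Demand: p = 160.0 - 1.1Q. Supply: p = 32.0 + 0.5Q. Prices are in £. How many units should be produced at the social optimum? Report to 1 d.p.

Social marginal benefit = demand − MEC = 137.2 - 1.1Q.
Set SMB = MC: 137.2 - 1.1Q = 32.0 + 0.5Q → Q* = 65.7500.

Q* = 65.8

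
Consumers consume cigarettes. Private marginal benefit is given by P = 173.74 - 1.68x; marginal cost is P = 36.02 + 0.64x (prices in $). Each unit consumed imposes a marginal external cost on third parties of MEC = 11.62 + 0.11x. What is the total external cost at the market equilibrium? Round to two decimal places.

$883.60

Market equilibrium (private): 36.02 + 0.64x = 173.74 - 1.68x → x_m = 59.3621.
Total external cost = ∫₀^{x_m} (11.62 + 0.11x) dx = 11.62×59.3621 + ½×0.11×59.3621² = 883.5998.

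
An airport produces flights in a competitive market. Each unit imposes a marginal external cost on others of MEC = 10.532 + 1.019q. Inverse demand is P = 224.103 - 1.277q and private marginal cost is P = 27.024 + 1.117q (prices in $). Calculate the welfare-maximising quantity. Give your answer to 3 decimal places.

q* = 54.658

Social marginal cost = private MC + MEC = 37.556 + 2.136q.
Set SMC = demand: 37.556 + 2.136q = 224.103 - 1.277q → q* = 54.6578.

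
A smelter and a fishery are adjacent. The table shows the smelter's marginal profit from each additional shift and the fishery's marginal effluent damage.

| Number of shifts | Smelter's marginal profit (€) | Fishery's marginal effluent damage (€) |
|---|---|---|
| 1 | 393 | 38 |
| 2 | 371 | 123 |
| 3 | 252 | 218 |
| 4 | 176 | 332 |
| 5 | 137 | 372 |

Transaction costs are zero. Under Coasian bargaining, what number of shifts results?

Bargaining reaches the level where marginal profit last exceeds marginal effluent damage.
That holds through level 3 (252 ≥ 218) but not at 4 (176 < 332).

3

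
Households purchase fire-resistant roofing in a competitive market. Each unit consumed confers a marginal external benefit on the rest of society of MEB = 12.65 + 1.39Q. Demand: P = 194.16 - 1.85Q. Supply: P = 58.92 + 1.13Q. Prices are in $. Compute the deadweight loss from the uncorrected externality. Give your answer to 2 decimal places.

DWL = $1803.55

Market equilibrium (private): 58.92 + 1.13Q = 194.16 - 1.85Q → Q_m = 45.3826.
Social marginal benefit = demand + MEB = 206.81 - 0.46Q.
Set SMB = MC: 206.81 - 0.46Q = 58.92 + 1.13Q → Q* = 93.0126.
Height of the DWL triangle at Q_m is SMB(Q_m) − MC(Q_m) = MEB(Q_m) = 75.7317.
DWL = ½ × 47.6300 × 75.7317 = 1803.5504.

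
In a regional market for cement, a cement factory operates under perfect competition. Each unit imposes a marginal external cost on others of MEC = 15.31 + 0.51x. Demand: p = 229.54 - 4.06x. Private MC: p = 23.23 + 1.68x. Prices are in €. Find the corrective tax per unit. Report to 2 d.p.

tax = €30.90 per unit

Social marginal cost = private MC + MEC = 38.54 + 2.19x.
Set SMC = demand: 38.54 + 2.19x = 229.54 - 4.06x → x* = 30.5600.
The Pigouvian tax equals MEC at x*: 15.31 + 0.51×30.5600 = 30.8956.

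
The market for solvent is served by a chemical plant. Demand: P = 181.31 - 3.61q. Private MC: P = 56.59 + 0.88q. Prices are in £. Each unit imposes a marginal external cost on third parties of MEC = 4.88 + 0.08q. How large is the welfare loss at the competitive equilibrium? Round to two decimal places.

Market equilibrium (private): 56.59 + 0.88q = 181.31 - 3.61q → q_m = 27.7773.
Social marginal cost = private MC + MEC = 61.47 + 0.96q.
Set SMC = demand: 61.47 + 0.96q = 181.31 - 3.61q → q* = 26.2232.
The welfare-loss triangle has base |q_m − q*| and height MEC(q_m) (the vertical gap between SMC and demand is zero at q* and MEC at q_m).
DWL = ½ × 1.5541 × 7.1022 = 5.5188.

DWL = £5.52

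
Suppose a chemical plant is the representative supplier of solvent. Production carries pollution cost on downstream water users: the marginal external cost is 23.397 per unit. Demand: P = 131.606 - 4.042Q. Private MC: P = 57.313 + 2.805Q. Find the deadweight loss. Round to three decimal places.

DWL = 39.975

Market equilibrium (private): 57.313 + 2.805Q = 131.606 - 4.042Q → Q_m = 10.8504.
Social marginal cost = private MC + MEC = 80.710 + 2.805Q.
Set SMC = demand: 80.710 + 2.805Q = 131.606 - 4.042Q → Q* = 7.4333.
The welfare-loss triangle has base |Q_m − Q*| and height MEC(Q_m) (the vertical gap between SMC and demand is zero at Q* and MEC at Q_m).
DWL = ½ × 3.4171 × 23.3970 = 39.9749.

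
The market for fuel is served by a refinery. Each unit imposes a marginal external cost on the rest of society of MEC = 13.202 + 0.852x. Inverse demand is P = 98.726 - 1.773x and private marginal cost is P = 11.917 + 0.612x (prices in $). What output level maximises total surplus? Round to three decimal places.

Social marginal cost = private MC + MEC = 25.119 + 1.464x.
Set SMC = demand: 25.119 + 1.464x = 98.726 - 1.773x → x* = 22.7393.

x* = 22.739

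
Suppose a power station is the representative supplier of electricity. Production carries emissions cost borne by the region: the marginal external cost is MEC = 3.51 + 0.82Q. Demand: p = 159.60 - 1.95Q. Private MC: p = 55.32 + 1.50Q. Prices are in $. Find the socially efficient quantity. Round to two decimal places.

Q* = 23.60

Social marginal cost = private MC + MEC = 58.83 + 2.32Q.
Set SMC = demand: 58.83 + 2.32Q = 159.60 - 1.95Q → Q* = 23.5995.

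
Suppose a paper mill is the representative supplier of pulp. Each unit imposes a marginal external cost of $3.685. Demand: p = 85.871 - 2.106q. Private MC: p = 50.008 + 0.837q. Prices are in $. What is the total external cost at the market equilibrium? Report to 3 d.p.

$44.905

Market equilibrium (private): 50.008 + 0.837q = 85.871 - 2.106q → q_m = 12.1859.
Total external cost = MEC × q_m = 3.685 × 12.1859 = 44.9050.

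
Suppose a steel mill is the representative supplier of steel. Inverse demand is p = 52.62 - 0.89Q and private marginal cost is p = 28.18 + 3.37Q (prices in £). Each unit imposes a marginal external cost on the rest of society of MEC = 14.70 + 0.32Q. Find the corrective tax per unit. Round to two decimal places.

tax = £15.38 per unit

Social marginal cost = private MC + MEC = 42.88 + 3.69Q.
Set SMC = demand: 42.88 + 3.69Q = 52.62 - 0.89Q → Q* = 2.1266.
The Pigouvian tax equals MEC at Q*: 14.70 + 0.32×2.1266 = 15.3805.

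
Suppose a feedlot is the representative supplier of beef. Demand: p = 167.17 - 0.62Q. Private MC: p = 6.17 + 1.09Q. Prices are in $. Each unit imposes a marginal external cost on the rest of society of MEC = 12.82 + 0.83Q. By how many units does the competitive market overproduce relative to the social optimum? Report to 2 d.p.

35.81 units

Market equilibrium (private): 6.17 + 1.09Q = 167.17 - 0.62Q → Q_m = 94.1520.
Social marginal cost = private MC + MEC = 18.99 + 1.92Q.
Set SMC = demand: 18.99 + 1.92Q = 167.17 - 0.62Q → Q* = 58.3386.
Gap = |94.1520 − 58.3386| = 35.8134.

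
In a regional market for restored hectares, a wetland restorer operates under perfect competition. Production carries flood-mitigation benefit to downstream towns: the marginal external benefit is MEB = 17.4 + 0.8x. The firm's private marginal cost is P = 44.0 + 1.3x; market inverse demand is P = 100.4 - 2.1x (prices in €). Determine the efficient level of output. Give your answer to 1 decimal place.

Social marginal cost = private MC − MEB = 26.6 + 0.5x.
Set SMC = demand: 26.6 + 0.5x = 100.4 - 2.1x → x* = 28.3846.

x* = 28.4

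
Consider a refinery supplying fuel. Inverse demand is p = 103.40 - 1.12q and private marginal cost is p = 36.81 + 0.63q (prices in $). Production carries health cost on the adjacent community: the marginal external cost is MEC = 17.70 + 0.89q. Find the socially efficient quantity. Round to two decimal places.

Social marginal cost = private MC + MEC = 54.51 + 1.52q.
Set SMC = demand: 54.51 + 1.52q = 103.40 - 1.12q → q* = 18.5189.

q* = 18.52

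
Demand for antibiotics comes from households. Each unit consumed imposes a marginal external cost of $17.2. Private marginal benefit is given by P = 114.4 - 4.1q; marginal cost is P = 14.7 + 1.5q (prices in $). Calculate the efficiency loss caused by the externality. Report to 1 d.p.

DWL = $26.4

Market equilibrium (private): 14.7 + 1.5q = 114.4 - 4.1q → q_m = 17.8036.
Social marginal benefit = demand − MEC = 97.2 - 4.1q.
Set SMB = MC: 97.2 - 4.1q = 14.7 + 1.5q → q* = 14.7321.
The loss is the area between SMB and MC from q* to q_m; with linear curves that's a triangle of height MEC(q_m).
DWL = ½ × 3.0715 × 17.2000 = 26.4149.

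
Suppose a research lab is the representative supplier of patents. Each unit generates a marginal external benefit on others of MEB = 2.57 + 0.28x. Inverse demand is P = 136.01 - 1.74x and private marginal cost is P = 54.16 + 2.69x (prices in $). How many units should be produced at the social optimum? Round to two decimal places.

x* = 20.34

Social marginal cost = private MC − MEB = 51.59 + 2.41x.
Set SMC = demand: 51.59 + 2.41x = 136.01 - 1.74x → x* = 20.3422.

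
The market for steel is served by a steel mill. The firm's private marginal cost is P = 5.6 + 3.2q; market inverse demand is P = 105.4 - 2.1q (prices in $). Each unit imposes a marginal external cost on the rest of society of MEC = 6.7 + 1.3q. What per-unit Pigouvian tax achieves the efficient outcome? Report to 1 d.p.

Social marginal cost = private MC + MEC = 12.3 + 4.5q.
Set SMC = demand: 12.3 + 4.5q = 105.4 - 2.1q → q* = 14.1061.
The Pigouvian tax equals MEC at q*: 6.7 + 1.3×14.1061 = 25.0379.

tax = $25.0 per unit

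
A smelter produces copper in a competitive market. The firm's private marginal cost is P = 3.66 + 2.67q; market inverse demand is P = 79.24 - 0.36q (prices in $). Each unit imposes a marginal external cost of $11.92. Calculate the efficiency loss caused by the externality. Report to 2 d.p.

Market equilibrium (private): 3.66 + 2.67q = 79.24 - 0.36q → q_m = 24.9439.
Social marginal cost = private MC + MEC = 15.58 + 2.67q.
Set SMC = demand: 15.58 + 2.67q = 79.24 - 0.36q → q* = 21.0099.
The loss is the area between SMC and demand from q* to q_m; with linear curves that's a triangle of height MEC(q_m).
DWL = ½ × 3.9340 × 11.9200 = 23.4466.

DWL = $23.45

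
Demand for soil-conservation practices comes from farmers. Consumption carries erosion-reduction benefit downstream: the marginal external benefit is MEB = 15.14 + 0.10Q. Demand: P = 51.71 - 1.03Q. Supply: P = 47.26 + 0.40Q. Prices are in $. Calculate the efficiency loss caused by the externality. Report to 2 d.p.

Market equilibrium (private): 47.26 + 0.40Q = 51.71 - 1.03Q → Q_m = 3.1119.
Social marginal benefit = demand + MEB = 66.85 - 0.93Q.
Set SMB = MC: 66.85 - 0.93Q = 47.26 + 0.40Q → Q* = 14.7293.
The welfare-loss triangle has base |Q_m − Q*| and height MEB(Q_m) (the vertical gap between SMB and MC is zero at Q* and MEB at Q_m).
DWL = ½ × 11.6174 × 15.4512 = 89.7514.

DWL = $89.75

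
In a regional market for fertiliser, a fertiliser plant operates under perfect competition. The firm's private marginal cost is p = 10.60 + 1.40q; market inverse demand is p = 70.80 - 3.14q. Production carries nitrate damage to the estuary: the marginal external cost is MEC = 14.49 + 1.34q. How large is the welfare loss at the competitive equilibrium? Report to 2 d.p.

Market equilibrium (private): 10.60 + 1.40q = 70.80 - 3.14q → q_m = 13.2599.
Social marginal cost = private MC + MEC = 25.09 + 2.74q.
Set SMC = demand: 25.09 + 2.74q = 70.80 - 3.14q → q* = 7.7738.
Between q* and q_m the wedge SMC − demand runs linearly from 0 to MEC(q_m), so the loss is a triangle.
DWL = ½ × 5.4861 × 32.2583 = 88.4861.

DWL = 88.49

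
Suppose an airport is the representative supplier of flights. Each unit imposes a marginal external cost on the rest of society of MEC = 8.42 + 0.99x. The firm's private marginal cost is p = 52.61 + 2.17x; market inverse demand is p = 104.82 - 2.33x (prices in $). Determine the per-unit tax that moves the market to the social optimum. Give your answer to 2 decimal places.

tax = $16.32 per unit

Social marginal cost = private MC + MEC = 61.03 + 3.16x.
Set SMC = demand: 61.03 + 3.16x = 104.82 - 2.33x → x* = 7.9763.
The Pigouvian tax equals MEC at x*: 8.42 + 0.99×7.9763 = 16.3165.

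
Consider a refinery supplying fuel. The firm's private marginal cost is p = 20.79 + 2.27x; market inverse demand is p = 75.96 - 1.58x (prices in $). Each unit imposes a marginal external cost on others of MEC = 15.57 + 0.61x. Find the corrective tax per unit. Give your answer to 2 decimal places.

Social marginal cost = private MC + MEC = 36.36 + 2.88x.
Set SMC = demand: 36.36 + 2.88x = 75.96 - 1.58x → x* = 8.8789.
The Pigouvian tax equals MEC at x*: 15.57 + 0.61×8.8789 = 20.9861.

tax = $20.99 per unit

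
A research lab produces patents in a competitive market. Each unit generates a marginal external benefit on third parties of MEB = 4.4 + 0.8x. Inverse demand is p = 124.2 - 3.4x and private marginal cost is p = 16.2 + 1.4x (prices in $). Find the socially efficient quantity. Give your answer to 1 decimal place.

x* = 28.1

Social marginal cost = private MC − MEB = 11.8 + 0.6x.
Set SMC = demand: 11.8 + 0.6x = 124.2 - 3.4x → x* = 28.1000.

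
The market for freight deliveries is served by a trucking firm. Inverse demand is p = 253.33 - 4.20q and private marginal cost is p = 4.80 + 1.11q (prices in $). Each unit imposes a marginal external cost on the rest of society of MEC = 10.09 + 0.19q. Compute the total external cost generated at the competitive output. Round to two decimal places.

Market equilibrium (private): 4.80 + 1.11q = 253.33 - 4.20q → q_m = 46.8041.
Total external cost = ∫₀^{q_m} (10.09 + 0.19q) dq = 10.09×46.8041 + ½×0.19×46.8041² = 680.3626.

$680.36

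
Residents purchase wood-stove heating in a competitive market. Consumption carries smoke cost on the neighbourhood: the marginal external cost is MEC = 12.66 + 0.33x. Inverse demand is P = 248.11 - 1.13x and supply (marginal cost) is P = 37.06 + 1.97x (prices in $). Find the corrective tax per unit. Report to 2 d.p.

tax = $31.75 per unit

Social marginal benefit = demand − MEC = 235.45 - 1.46x.
Set SMB = MC: 235.45 - 1.46x = 37.06 + 1.97x → x* = 57.8397.
The Pigouvian tax equals MEC at x*: 12.66 + 0.33×57.8397 = 31.7471.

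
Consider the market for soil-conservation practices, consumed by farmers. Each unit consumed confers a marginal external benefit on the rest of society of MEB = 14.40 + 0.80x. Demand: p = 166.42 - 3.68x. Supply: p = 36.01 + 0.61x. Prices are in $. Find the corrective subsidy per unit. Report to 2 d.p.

Social marginal benefit = demand + MEB = 180.82 - 2.88x.
Set SMB = MC: 180.82 - 2.88x = 36.01 + 0.61x → x* = 41.4928.
The Pigouvian subsidy equals MEB at x*: 14.40 + 0.80×41.4928 = 47.5942.

subsidy = $47.59 per unit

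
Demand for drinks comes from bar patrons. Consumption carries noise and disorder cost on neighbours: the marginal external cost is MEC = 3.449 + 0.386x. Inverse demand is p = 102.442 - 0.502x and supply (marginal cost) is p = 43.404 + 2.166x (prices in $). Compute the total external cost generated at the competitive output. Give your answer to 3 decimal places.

Market equilibrium (private): 43.404 + 2.166x = 102.442 - 0.502x → x_m = 22.1282.
Total external cost = ∫₀^{x_m} (3.449 + 0.386x) dx = 3.449×22.1282 + ½×0.386×22.1282² = 170.8240.

$170.824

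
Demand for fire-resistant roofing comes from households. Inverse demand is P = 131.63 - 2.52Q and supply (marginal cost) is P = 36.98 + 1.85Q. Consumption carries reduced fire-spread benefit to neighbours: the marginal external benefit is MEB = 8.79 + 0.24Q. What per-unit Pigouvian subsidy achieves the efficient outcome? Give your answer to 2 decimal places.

subsidy = 14.80 per unit

Social marginal benefit = demand + MEB = 140.42 - 2.28Q.
Set SMB = MC: 140.42 - 2.28Q = 36.98 + 1.85Q → Q* = 25.0460.
The Pigouvian subsidy equals MEB at Q*: 8.79 + 0.24×25.0460 = 14.8010.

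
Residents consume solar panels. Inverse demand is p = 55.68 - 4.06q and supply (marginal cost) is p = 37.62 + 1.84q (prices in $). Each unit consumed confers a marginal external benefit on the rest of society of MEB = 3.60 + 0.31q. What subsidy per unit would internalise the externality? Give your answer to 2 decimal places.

subsidy = $4.80 per unit

Social marginal benefit = demand + MEB = 59.28 - 3.75q.
Set SMB = MC: 59.28 - 3.75q = 37.62 + 1.84q → q* = 3.8748.
The Pigouvian subsidy equals MEB at q*: 3.60 + 0.31×3.8748 = 4.8012.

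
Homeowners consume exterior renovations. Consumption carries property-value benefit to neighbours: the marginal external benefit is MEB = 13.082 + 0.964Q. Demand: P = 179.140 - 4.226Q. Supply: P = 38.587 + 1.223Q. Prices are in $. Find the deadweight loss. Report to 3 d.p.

DWL = $160.538

Market equilibrium (private): 38.587 + 1.223Q = 179.140 - 4.226Q → Q_m = 25.7943.
Social marginal benefit = demand + MEB = 192.222 - 3.262Q.
Set SMB = MC: 192.222 - 3.262Q = 38.587 + 1.223Q → Q* = 34.2553.
Height of the DWL triangle at Q_m is SMB(Q_m) − MC(Q_m) = MEB(Q_m) = 37.9477.
DWL = ½ × 8.4610 × 37.9477 = 160.5377.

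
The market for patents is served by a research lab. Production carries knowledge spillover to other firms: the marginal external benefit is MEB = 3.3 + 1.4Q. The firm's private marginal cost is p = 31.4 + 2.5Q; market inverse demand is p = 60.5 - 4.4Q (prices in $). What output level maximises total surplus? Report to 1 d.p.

Q* = 5.9

Social marginal cost = private MC − MEB = 28.1 + 1.1Q.
Set SMC = demand: 28.1 + 1.1Q = 60.5 - 4.4Q → Q* = 5.8909.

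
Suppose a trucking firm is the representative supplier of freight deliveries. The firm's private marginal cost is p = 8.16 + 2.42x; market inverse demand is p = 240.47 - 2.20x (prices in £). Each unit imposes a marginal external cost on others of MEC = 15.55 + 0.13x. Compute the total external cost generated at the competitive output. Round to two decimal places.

£946.26

Market equilibrium (private): 8.16 + 2.42x = 240.47 - 2.20x → x_m = 50.2835.
Total external cost = ∫₀^{x_m} (15.55 + 0.13x) dx = 15.55×50.2835 + ½×0.13×50.2835² = 946.2564.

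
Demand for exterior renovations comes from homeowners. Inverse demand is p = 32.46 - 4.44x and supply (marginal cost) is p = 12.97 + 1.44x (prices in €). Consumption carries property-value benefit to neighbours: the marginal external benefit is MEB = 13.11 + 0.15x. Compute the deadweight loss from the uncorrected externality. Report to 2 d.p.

DWL = €16.16

Market equilibrium (private): 12.97 + 1.44x = 32.46 - 4.44x → x_m = 3.3146.
Social marginal benefit = demand + MEB = 45.57 - 4.29x.
Set SMB = MC: 45.57 - 4.29x = 12.97 + 1.44x → x* = 5.6894.
Height of the DWL triangle at x_m is SMB(x_m) − MC(x_m) = MEB(x_m) = 13.6072.
DWL = ½ × 2.3748 × 13.6072 = 16.1572.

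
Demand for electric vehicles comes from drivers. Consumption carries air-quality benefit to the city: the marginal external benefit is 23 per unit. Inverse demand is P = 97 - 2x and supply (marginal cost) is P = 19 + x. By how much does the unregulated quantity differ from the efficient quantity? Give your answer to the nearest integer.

8 units

Market equilibrium (private): 19 + x = 97 - 2x → x_m = 26.0000.
Social marginal benefit = demand + MEB = 120 - 2x.
Set SMB = MC: 120 - 2x = 19 + x → x* = 33.6667.
Gap = |26.0000 − 33.6667| = 7.6667.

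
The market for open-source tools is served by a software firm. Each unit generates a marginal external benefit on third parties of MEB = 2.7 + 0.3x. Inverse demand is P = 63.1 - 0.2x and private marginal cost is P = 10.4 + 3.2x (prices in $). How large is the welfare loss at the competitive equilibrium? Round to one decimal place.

Market equilibrium (private): 10.4 + 3.2x = 63.1 - 0.2x → x_m = 15.5000.
Social marginal cost = private MC − MEB = 7.7 + 2.9x.
Set SMC = demand: 7.7 + 2.9x = 63.1 - 0.2x → x* = 17.8710.
Between x* and x_m the wedge demand − SMC runs linearly from 0 to MEB(x_m), so the loss is a triangle.
DWL = ½ × 2.3710 × 7.3500 = 8.7134.

DWL = $8.7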